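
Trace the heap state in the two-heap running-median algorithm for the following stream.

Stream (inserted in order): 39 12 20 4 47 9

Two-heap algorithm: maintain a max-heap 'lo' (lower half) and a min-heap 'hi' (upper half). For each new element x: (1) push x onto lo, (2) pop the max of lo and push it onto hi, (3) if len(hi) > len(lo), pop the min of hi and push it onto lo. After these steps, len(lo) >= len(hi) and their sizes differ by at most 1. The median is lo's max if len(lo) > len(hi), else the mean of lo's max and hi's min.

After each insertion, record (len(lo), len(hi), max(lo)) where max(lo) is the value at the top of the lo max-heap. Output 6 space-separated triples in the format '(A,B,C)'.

Step 1: insert 39 -> lo=[39] hi=[] -> (len(lo)=1, len(hi)=0, max(lo)=39)
Step 2: insert 12 -> lo=[12] hi=[39] -> (len(lo)=1, len(hi)=1, max(lo)=12)
Step 3: insert 20 -> lo=[12, 20] hi=[39] -> (len(lo)=2, len(hi)=1, max(lo)=20)
Step 4: insert 4 -> lo=[4, 12] hi=[20, 39] -> (len(lo)=2, len(hi)=2, max(lo)=12)
Step 5: insert 47 -> lo=[4, 12, 20] hi=[39, 47] -> (len(lo)=3, len(hi)=2, max(lo)=20)
Step 6: insert 9 -> lo=[4, 9, 12] hi=[20, 39, 47] -> (len(lo)=3, len(hi)=3, max(lo)=12)

Answer: (1,0,39) (1,1,12) (2,1,20) (2,2,12) (3,2,20) (3,3,12)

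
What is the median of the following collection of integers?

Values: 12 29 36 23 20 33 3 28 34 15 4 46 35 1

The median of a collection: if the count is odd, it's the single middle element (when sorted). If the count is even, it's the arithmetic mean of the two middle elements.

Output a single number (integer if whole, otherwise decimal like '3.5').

Answer: 25.5

Derivation:
Step 1: insert 12 -> lo=[12] (size 1, max 12) hi=[] (size 0) -> median=12
Step 2: insert 29 -> lo=[12] (size 1, max 12) hi=[29] (size 1, min 29) -> median=20.5
Step 3: insert 36 -> lo=[12, 29] (size 2, max 29) hi=[36] (size 1, min 36) -> median=29
Step 4: insert 23 -> lo=[12, 23] (size 2, max 23) hi=[29, 36] (size 2, min 29) -> median=26
Step 5: insert 20 -> lo=[12, 20, 23] (size 3, max 23) hi=[29, 36] (size 2, min 29) -> median=23
Step 6: insert 33 -> lo=[12, 20, 23] (size 3, max 23) hi=[29, 33, 36] (size 3, min 29) -> median=26
Step 7: insert 3 -> lo=[3, 12, 20, 23] (size 4, max 23) hi=[29, 33, 36] (size 3, min 29) -> median=23
Step 8: insert 28 -> lo=[3, 12, 20, 23] (size 4, max 23) hi=[28, 29, 33, 36] (size 4, min 28) -> median=25.5
Step 9: insert 34 -> lo=[3, 12, 20, 23, 28] (size 5, max 28) hi=[29, 33, 34, 36] (size 4, min 29) -> median=28
Step 10: insert 15 -> lo=[3, 12, 15, 20, 23] (size 5, max 23) hi=[28, 29, 33, 34, 36] (size 5, min 28) -> median=25.5
Step 11: insert 4 -> lo=[3, 4, 12, 15, 20, 23] (size 6, max 23) hi=[28, 29, 33, 34, 36] (size 5, min 28) -> median=23
Step 12: insert 46 -> lo=[3, 4, 12, 15, 20, 23] (size 6, max 23) hi=[28, 29, 33, 34, 36, 46] (size 6, min 28) -> median=25.5
Step 13: insert 35 -> lo=[3, 4, 12, 15, 20, 23, 28] (size 7, max 28) hi=[29, 33, 34, 35, 36, 46] (size 6, min 29) -> median=28
Step 14: insert 1 -> lo=[1, 3, 4, 12, 15, 20, 23] (size 7, max 23) hi=[28, 29, 33, 34, 35, 36, 46] (size 7, min 28) -> median=25.5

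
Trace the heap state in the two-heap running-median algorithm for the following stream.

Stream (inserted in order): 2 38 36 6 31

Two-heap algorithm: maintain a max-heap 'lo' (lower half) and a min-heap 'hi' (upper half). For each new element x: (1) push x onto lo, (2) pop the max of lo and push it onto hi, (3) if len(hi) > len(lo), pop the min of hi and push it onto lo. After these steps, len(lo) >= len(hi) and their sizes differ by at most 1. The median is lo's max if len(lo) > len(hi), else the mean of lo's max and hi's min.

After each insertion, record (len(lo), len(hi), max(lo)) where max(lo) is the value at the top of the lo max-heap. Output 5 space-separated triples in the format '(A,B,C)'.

Answer: (1,0,2) (1,1,2) (2,1,36) (2,2,6) (3,2,31)

Derivation:
Step 1: insert 2 -> lo=[2] hi=[] -> (len(lo)=1, len(hi)=0, max(lo)=2)
Step 2: insert 38 -> lo=[2] hi=[38] -> (len(lo)=1, len(hi)=1, max(lo)=2)
Step 3: insert 36 -> lo=[2, 36] hi=[38] -> (len(lo)=2, len(hi)=1, max(lo)=36)
Step 4: insert 6 -> lo=[2, 6] hi=[36, 38] -> (len(lo)=2, len(hi)=2, max(lo)=6)
Step 5: insert 31 -> lo=[2, 6, 31] hi=[36, 38] -> (len(lo)=3, len(hi)=2, max(lo)=31)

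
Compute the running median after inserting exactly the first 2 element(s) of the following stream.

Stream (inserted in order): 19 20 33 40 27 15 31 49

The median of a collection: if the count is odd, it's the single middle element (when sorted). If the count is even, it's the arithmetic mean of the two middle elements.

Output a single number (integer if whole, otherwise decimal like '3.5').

Step 1: insert 19 -> lo=[19] (size 1, max 19) hi=[] (size 0) -> median=19
Step 2: insert 20 -> lo=[19] (size 1, max 19) hi=[20] (size 1, min 20) -> median=19.5

Answer: 19.5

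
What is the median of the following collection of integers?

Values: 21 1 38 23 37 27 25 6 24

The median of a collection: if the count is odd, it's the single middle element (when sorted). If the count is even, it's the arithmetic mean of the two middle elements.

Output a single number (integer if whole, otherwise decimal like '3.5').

Step 1: insert 21 -> lo=[21] (size 1, max 21) hi=[] (size 0) -> median=21
Step 2: insert 1 -> lo=[1] (size 1, max 1) hi=[21] (size 1, min 21) -> median=11
Step 3: insert 38 -> lo=[1, 21] (size 2, max 21) hi=[38] (size 1, min 38) -> median=21
Step 4: insert 23 -> lo=[1, 21] (size 2, max 21) hi=[23, 38] (size 2, min 23) -> median=22
Step 5: insert 37 -> lo=[1, 21, 23] (size 3, max 23) hi=[37, 38] (size 2, min 37) -> median=23
Step 6: insert 27 -> lo=[1, 21, 23] (size 3, max 23) hi=[27, 37, 38] (size 3, min 27) -> median=25
Step 7: insert 25 -> lo=[1, 21, 23, 25] (size 4, max 25) hi=[27, 37, 38] (size 3, min 27) -> median=25
Step 8: insert 6 -> lo=[1, 6, 21, 23] (size 4, max 23) hi=[25, 27, 37, 38] (size 4, min 25) -> median=24
Step 9: insert 24 -> lo=[1, 6, 21, 23, 24] (size 5, max 24) hi=[25, 27, 37, 38] (size 4, min 25) -> median=24

Answer: 24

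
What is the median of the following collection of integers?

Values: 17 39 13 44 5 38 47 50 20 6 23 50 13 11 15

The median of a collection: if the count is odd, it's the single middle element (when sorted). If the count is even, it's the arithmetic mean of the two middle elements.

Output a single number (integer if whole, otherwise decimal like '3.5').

Answer: 20

Derivation:
Step 1: insert 17 -> lo=[17] (size 1, max 17) hi=[] (size 0) -> median=17
Step 2: insert 39 -> lo=[17] (size 1, max 17) hi=[39] (size 1, min 39) -> median=28
Step 3: insert 13 -> lo=[13, 17] (size 2, max 17) hi=[39] (size 1, min 39) -> median=17
Step 4: insert 44 -> lo=[13, 17] (size 2, max 17) hi=[39, 44] (size 2, min 39) -> median=28
Step 5: insert 5 -> lo=[5, 13, 17] (size 3, max 17) hi=[39, 44] (size 2, min 39) -> median=17
Step 6: insert 38 -> lo=[5, 13, 17] (size 3, max 17) hi=[38, 39, 44] (size 3, min 38) -> median=27.5
Step 7: insert 47 -> lo=[5, 13, 17, 38] (size 4, max 38) hi=[39, 44, 47] (size 3, min 39) -> median=38
Step 8: insert 50 -> lo=[5, 13, 17, 38] (size 4, max 38) hi=[39, 44, 47, 50] (size 4, min 39) -> median=38.5
Step 9: insert 20 -> lo=[5, 13, 17, 20, 38] (size 5, max 38) hi=[39, 44, 47, 50] (size 4, min 39) -> median=38
Step 10: insert 6 -> lo=[5, 6, 13, 17, 20] (size 5, max 20) hi=[38, 39, 44, 47, 50] (size 5, min 38) -> median=29
Step 11: insert 23 -> lo=[5, 6, 13, 17, 20, 23] (size 6, max 23) hi=[38, 39, 44, 47, 50] (size 5, min 38) -> median=23
Step 12: insert 50 -> lo=[5, 6, 13, 17, 20, 23] (size 6, max 23) hi=[38, 39, 44, 47, 50, 50] (size 6, min 38) -> median=30.5
Step 13: insert 13 -> lo=[5, 6, 13, 13, 17, 20, 23] (size 7, max 23) hi=[38, 39, 44, 47, 50, 50] (size 6, min 38) -> median=23
Step 14: insert 11 -> lo=[5, 6, 11, 13, 13, 17, 20] (size 7, max 20) hi=[23, 38, 39, 44, 47, 50, 50] (size 7, min 23) -> median=21.5
Step 15: insert 15 -> lo=[5, 6, 11, 13, 13, 15, 17, 20] (size 8, max 20) hi=[23, 38, 39, 44, 47, 50, 50] (size 7, min 23) -> median=20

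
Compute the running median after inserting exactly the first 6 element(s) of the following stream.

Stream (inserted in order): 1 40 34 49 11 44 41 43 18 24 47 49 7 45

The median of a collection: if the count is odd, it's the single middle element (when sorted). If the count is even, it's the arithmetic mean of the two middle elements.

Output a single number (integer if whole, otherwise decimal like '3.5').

Step 1: insert 1 -> lo=[1] (size 1, max 1) hi=[] (size 0) -> median=1
Step 2: insert 40 -> lo=[1] (size 1, max 1) hi=[40] (size 1, min 40) -> median=20.5
Step 3: insert 34 -> lo=[1, 34] (size 2, max 34) hi=[40] (size 1, min 40) -> median=34
Step 4: insert 49 -> lo=[1, 34] (size 2, max 34) hi=[40, 49] (size 2, min 40) -> median=37
Step 5: insert 11 -> lo=[1, 11, 34] (size 3, max 34) hi=[40, 49] (size 2, min 40) -> median=34
Step 6: insert 44 -> lo=[1, 11, 34] (size 3, max 34) hi=[40, 44, 49] (size 3, min 40) -> median=37

Answer: 37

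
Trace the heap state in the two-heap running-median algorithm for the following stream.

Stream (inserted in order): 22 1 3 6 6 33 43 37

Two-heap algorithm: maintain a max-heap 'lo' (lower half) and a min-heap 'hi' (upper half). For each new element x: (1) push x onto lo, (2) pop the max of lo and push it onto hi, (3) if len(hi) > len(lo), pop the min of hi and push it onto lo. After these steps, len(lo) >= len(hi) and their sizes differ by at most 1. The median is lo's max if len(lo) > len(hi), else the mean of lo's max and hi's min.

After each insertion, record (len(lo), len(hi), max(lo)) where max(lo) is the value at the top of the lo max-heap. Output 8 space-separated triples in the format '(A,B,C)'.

Step 1: insert 22 -> lo=[22] hi=[] -> (len(lo)=1, len(hi)=0, max(lo)=22)
Step 2: insert 1 -> lo=[1] hi=[22] -> (len(lo)=1, len(hi)=1, max(lo)=1)
Step 3: insert 3 -> lo=[1, 3] hi=[22] -> (len(lo)=2, len(hi)=1, max(lo)=3)
Step 4: insert 6 -> lo=[1, 3] hi=[6, 22] -> (len(lo)=2, len(hi)=2, max(lo)=3)
Step 5: insert 6 -> lo=[1, 3, 6] hi=[6, 22] -> (len(lo)=3, len(hi)=2, max(lo)=6)
Step 6: insert 33 -> lo=[1, 3, 6] hi=[6, 22, 33] -> (len(lo)=3, len(hi)=3, max(lo)=6)
Step 7: insert 43 -> lo=[1, 3, 6, 6] hi=[22, 33, 43] -> (len(lo)=4, len(hi)=3, max(lo)=6)
Step 8: insert 37 -> lo=[1, 3, 6, 6] hi=[22, 33, 37, 43] -> (len(lo)=4, len(hi)=4, max(lo)=6)

Answer: (1,0,22) (1,1,1) (2,1,3) (2,2,3) (3,2,6) (3,3,6) (4,3,6) (4,4,6)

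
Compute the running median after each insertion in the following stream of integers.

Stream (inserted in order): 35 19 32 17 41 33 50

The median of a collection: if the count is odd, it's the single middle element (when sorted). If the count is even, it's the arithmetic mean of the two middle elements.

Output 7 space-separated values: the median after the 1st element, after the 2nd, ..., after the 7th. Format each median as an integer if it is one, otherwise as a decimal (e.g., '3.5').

Answer: 35 27 32 25.5 32 32.5 33

Derivation:
Step 1: insert 35 -> lo=[35] (size 1, max 35) hi=[] (size 0) -> median=35
Step 2: insert 19 -> lo=[19] (size 1, max 19) hi=[35] (size 1, min 35) -> median=27
Step 3: insert 32 -> lo=[19, 32] (size 2, max 32) hi=[35] (size 1, min 35) -> median=32
Step 4: insert 17 -> lo=[17, 19] (size 2, max 19) hi=[32, 35] (size 2, min 32) -> median=25.5
Step 5: insert 41 -> lo=[17, 19, 32] (size 3, max 32) hi=[35, 41] (size 2, min 35) -> median=32
Step 6: insert 33 -> lo=[17, 19, 32] (size 3, max 32) hi=[33, 35, 41] (size 3, min 33) -> median=32.5
Step 7: insert 50 -> lo=[17, 19, 32, 33] (size 4, max 33) hi=[35, 41, 50] (size 3, min 35) -> median=33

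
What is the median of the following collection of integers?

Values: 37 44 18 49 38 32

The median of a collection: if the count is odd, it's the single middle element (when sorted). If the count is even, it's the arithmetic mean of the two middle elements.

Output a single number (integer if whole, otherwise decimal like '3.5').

Answer: 37.5

Derivation:
Step 1: insert 37 -> lo=[37] (size 1, max 37) hi=[] (size 0) -> median=37
Step 2: insert 44 -> lo=[37] (size 1, max 37) hi=[44] (size 1, min 44) -> median=40.5
Step 3: insert 18 -> lo=[18, 37] (size 2, max 37) hi=[44] (size 1, min 44) -> median=37
Step 4: insert 49 -> lo=[18, 37] (size 2, max 37) hi=[44, 49] (size 2, min 44) -> median=40.5
Step 5: insert 38 -> lo=[18, 37, 38] (size 3, max 38) hi=[44, 49] (size 2, min 44) -> median=38
Step 6: insert 32 -> lo=[18, 32, 37] (size 3, max 37) hi=[38, 44, 49] (size 3, min 38) -> median=37.5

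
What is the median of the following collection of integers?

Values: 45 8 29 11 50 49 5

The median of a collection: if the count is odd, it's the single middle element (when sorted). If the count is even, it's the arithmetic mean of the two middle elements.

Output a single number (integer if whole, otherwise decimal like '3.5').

Answer: 29

Derivation:
Step 1: insert 45 -> lo=[45] (size 1, max 45) hi=[] (size 0) -> median=45
Step 2: insert 8 -> lo=[8] (size 1, max 8) hi=[45] (size 1, min 45) -> median=26.5
Step 3: insert 29 -> lo=[8, 29] (size 2, max 29) hi=[45] (size 1, min 45) -> median=29
Step 4: insert 11 -> lo=[8, 11] (size 2, max 11) hi=[29, 45] (size 2, min 29) -> median=20
Step 5: insert 50 -> lo=[8, 11, 29] (size 3, max 29) hi=[45, 50] (size 2, min 45) -> median=29
Step 6: insert 49 -> lo=[8, 11, 29] (size 3, max 29) hi=[45, 49, 50] (size 3, min 45) -> median=37
Step 7: insert 5 -> lo=[5, 8, 11, 29] (size 4, max 29) hi=[45, 49, 50] (size 3, min 45) -> median=29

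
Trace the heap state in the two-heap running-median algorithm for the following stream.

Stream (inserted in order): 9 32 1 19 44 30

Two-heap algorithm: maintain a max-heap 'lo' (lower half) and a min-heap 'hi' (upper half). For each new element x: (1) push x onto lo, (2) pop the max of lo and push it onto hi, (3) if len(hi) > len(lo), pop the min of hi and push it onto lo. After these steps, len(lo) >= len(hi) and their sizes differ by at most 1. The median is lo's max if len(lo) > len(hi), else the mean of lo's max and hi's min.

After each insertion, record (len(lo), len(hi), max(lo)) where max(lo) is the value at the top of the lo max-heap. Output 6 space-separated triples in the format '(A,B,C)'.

Answer: (1,0,9) (1,1,9) (2,1,9) (2,2,9) (3,2,19) (3,3,19)

Derivation:
Step 1: insert 9 -> lo=[9] hi=[] -> (len(lo)=1, len(hi)=0, max(lo)=9)
Step 2: insert 32 -> lo=[9] hi=[32] -> (len(lo)=1, len(hi)=1, max(lo)=9)
Step 3: insert 1 -> lo=[1, 9] hi=[32] -> (len(lo)=2, len(hi)=1, max(lo)=9)
Step 4: insert 19 -> lo=[1, 9] hi=[19, 32] -> (len(lo)=2, len(hi)=2, max(lo)=9)
Step 5: insert 44 -> lo=[1, 9, 19] hi=[32, 44] -> (len(lo)=3, len(hi)=2, max(lo)=19)
Step 6: insert 30 -> lo=[1, 9, 19] hi=[30, 32, 44] -> (len(lo)=3, len(hi)=3, max(lo)=19)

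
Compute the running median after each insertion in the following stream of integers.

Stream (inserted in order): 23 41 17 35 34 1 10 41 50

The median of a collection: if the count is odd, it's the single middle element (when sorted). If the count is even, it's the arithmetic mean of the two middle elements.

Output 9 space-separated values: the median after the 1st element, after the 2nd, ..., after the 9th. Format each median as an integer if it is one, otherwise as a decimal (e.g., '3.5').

Answer: 23 32 23 29 34 28.5 23 28.5 34

Derivation:
Step 1: insert 23 -> lo=[23] (size 1, max 23) hi=[] (size 0) -> median=23
Step 2: insert 41 -> lo=[23] (size 1, max 23) hi=[41] (size 1, min 41) -> median=32
Step 3: insert 17 -> lo=[17, 23] (size 2, max 23) hi=[41] (size 1, min 41) -> median=23
Step 4: insert 35 -> lo=[17, 23] (size 2, max 23) hi=[35, 41] (size 2, min 35) -> median=29
Step 5: insert 34 -> lo=[17, 23, 34] (size 3, max 34) hi=[35, 41] (size 2, min 35) -> median=34
Step 6: insert 1 -> lo=[1, 17, 23] (size 3, max 23) hi=[34, 35, 41] (size 3, min 34) -> median=28.5
Step 7: insert 10 -> lo=[1, 10, 17, 23] (size 4, max 23) hi=[34, 35, 41] (size 3, min 34) -> median=23
Step 8: insert 41 -> lo=[1, 10, 17, 23] (size 4, max 23) hi=[34, 35, 41, 41] (size 4, min 34) -> median=28.5
Step 9: insert 50 -> lo=[1, 10, 17, 23, 34] (size 5, max 34) hi=[35, 41, 41, 50] (size 4, min 35) -> median=34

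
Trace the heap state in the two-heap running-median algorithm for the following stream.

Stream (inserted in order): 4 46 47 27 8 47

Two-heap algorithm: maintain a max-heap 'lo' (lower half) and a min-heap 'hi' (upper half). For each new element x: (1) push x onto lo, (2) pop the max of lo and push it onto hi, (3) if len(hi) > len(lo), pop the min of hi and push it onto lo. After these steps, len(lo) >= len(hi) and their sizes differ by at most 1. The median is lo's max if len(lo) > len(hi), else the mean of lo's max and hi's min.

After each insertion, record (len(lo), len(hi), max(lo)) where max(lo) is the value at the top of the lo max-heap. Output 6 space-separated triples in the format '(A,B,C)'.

Answer: (1,0,4) (1,1,4) (2,1,46) (2,2,27) (3,2,27) (3,3,27)

Derivation:
Step 1: insert 4 -> lo=[4] hi=[] -> (len(lo)=1, len(hi)=0, max(lo)=4)
Step 2: insert 46 -> lo=[4] hi=[46] -> (len(lo)=1, len(hi)=1, max(lo)=4)
Step 3: insert 47 -> lo=[4, 46] hi=[47] -> (len(lo)=2, len(hi)=1, max(lo)=46)
Step 4: insert 27 -> lo=[4, 27] hi=[46, 47] -> (len(lo)=2, len(hi)=2, max(lo)=27)
Step 5: insert 8 -> lo=[4, 8, 27] hi=[46, 47] -> (len(lo)=3, len(hi)=2, max(lo)=27)
Step 6: insert 47 -> lo=[4, 8, 27] hi=[46, 47, 47] -> (len(lo)=3, len(hi)=3, max(lo)=27)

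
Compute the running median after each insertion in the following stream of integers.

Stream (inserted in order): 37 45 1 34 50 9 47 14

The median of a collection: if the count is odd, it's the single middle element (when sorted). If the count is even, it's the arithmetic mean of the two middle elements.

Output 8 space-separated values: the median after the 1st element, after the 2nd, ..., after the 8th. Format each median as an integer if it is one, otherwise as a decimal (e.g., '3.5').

Step 1: insert 37 -> lo=[37] (size 1, max 37) hi=[] (size 0) -> median=37
Step 2: insert 45 -> lo=[37] (size 1, max 37) hi=[45] (size 1, min 45) -> median=41
Step 3: insert 1 -> lo=[1, 37] (size 2, max 37) hi=[45] (size 1, min 45) -> median=37
Step 4: insert 34 -> lo=[1, 34] (size 2, max 34) hi=[37, 45] (size 2, min 37) -> median=35.5
Step 5: insert 50 -> lo=[1, 34, 37] (size 3, max 37) hi=[45, 50] (size 2, min 45) -> median=37
Step 6: insert 9 -> lo=[1, 9, 34] (size 3, max 34) hi=[37, 45, 50] (size 3, min 37) -> median=35.5
Step 7: insert 47 -> lo=[1, 9, 34, 37] (size 4, max 37) hi=[45, 47, 50] (size 3, min 45) -> median=37
Step 8: insert 14 -> lo=[1, 9, 14, 34] (size 4, max 34) hi=[37, 45, 47, 50] (size 4, min 37) -> median=35.5

Answer: 37 41 37 35.5 37 35.5 37 35.5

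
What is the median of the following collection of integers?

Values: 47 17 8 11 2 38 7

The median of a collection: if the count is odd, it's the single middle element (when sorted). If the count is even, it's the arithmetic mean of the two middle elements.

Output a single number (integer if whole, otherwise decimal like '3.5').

Step 1: insert 47 -> lo=[47] (size 1, max 47) hi=[] (size 0) -> median=47
Step 2: insert 17 -> lo=[17] (size 1, max 17) hi=[47] (size 1, min 47) -> median=32
Step 3: insert 8 -> lo=[8, 17] (size 2, max 17) hi=[47] (size 1, min 47) -> median=17
Step 4: insert 11 -> lo=[8, 11] (size 2, max 11) hi=[17, 47] (size 2, min 17) -> median=14
Step 5: insert 2 -> lo=[2, 8, 11] (size 3, max 11) hi=[17, 47] (size 2, min 17) -> median=11
Step 6: insert 38 -> lo=[2, 8, 11] (size 3, max 11) hi=[17, 38, 47] (size 3, min 17) -> median=14
Step 7: insert 7 -> lo=[2, 7, 8, 11] (size 4, max 11) hi=[17, 38, 47] (size 3, min 17) -> median=11

Answer: 11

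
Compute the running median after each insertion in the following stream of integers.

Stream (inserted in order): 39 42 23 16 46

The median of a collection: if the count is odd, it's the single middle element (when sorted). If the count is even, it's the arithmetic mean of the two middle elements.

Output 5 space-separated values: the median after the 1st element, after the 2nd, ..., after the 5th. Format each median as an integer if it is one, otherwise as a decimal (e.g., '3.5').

Step 1: insert 39 -> lo=[39] (size 1, max 39) hi=[] (size 0) -> median=39
Step 2: insert 42 -> lo=[39] (size 1, max 39) hi=[42] (size 1, min 42) -> median=40.5
Step 3: insert 23 -> lo=[23, 39] (size 2, max 39) hi=[42] (size 1, min 42) -> median=39
Step 4: insert 16 -> lo=[16, 23] (size 2, max 23) hi=[39, 42] (size 2, min 39) -> median=31
Step 5: insert 46 -> lo=[16, 23, 39] (size 3, max 39) hi=[42, 46] (size 2, min 42) -> median=39

Answer: 39 40.5 39 31 39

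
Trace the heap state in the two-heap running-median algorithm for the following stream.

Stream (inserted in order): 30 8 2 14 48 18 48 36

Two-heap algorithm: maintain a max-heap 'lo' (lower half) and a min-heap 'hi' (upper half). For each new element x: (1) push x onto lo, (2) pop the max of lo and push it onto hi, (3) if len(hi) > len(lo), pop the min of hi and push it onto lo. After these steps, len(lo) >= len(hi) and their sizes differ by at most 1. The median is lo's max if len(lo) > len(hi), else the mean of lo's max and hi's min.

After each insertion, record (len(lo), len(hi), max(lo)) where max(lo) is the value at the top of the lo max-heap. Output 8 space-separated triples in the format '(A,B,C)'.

Answer: (1,0,30) (1,1,8) (2,1,8) (2,2,8) (3,2,14) (3,3,14) (4,3,18) (4,4,18)

Derivation:
Step 1: insert 30 -> lo=[30] hi=[] -> (len(lo)=1, len(hi)=0, max(lo)=30)
Step 2: insert 8 -> lo=[8] hi=[30] -> (len(lo)=1, len(hi)=1, max(lo)=8)
Step 3: insert 2 -> lo=[2, 8] hi=[30] -> (len(lo)=2, len(hi)=1, max(lo)=8)
Step 4: insert 14 -> lo=[2, 8] hi=[14, 30] -> (len(lo)=2, len(hi)=2, max(lo)=8)
Step 5: insert 48 -> lo=[2, 8, 14] hi=[30, 48] -> (len(lo)=3, len(hi)=2, max(lo)=14)
Step 6: insert 18 -> lo=[2, 8, 14] hi=[18, 30, 48] -> (len(lo)=3, len(hi)=3, max(lo)=14)
Step 7: insert 48 -> lo=[2, 8, 14, 18] hi=[30, 48, 48] -> (len(lo)=4, len(hi)=3, max(lo)=18)
Step 8: insert 36 -> lo=[2, 8, 14, 18] hi=[30, 36, 48, 48] -> (len(lo)=4, len(hi)=4, max(lo)=18)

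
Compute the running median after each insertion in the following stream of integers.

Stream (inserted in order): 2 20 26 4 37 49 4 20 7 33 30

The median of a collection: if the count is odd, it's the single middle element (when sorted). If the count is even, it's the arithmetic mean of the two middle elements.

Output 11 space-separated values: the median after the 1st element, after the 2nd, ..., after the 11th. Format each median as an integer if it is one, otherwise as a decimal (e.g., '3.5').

Answer: 2 11 20 12 20 23 20 20 20 20 20

Derivation:
Step 1: insert 2 -> lo=[2] (size 1, max 2) hi=[] (size 0) -> median=2
Step 2: insert 20 -> lo=[2] (size 1, max 2) hi=[20] (size 1, min 20) -> median=11
Step 3: insert 26 -> lo=[2, 20] (size 2, max 20) hi=[26] (size 1, min 26) -> median=20
Step 4: insert 4 -> lo=[2, 4] (size 2, max 4) hi=[20, 26] (size 2, min 20) -> median=12
Step 5: insert 37 -> lo=[2, 4, 20] (size 3, max 20) hi=[26, 37] (size 2, min 26) -> median=20
Step 6: insert 49 -> lo=[2, 4, 20] (size 3, max 20) hi=[26, 37, 49] (size 3, min 26) -> median=23
Step 7: insert 4 -> lo=[2, 4, 4, 20] (size 4, max 20) hi=[26, 37, 49] (size 3, min 26) -> median=20
Step 8: insert 20 -> lo=[2, 4, 4, 20] (size 4, max 20) hi=[20, 26, 37, 49] (size 4, min 20) -> median=20
Step 9: insert 7 -> lo=[2, 4, 4, 7, 20] (size 5, max 20) hi=[20, 26, 37, 49] (size 4, min 20) -> median=20
Step 10: insert 33 -> lo=[2, 4, 4, 7, 20] (size 5, max 20) hi=[20, 26, 33, 37, 49] (size 5, min 20) -> median=20
Step 11: insert 30 -> lo=[2, 4, 4, 7, 20, 20] (size 6, max 20) hi=[26, 30, 33, 37, 49] (size 5, min 26) -> median=20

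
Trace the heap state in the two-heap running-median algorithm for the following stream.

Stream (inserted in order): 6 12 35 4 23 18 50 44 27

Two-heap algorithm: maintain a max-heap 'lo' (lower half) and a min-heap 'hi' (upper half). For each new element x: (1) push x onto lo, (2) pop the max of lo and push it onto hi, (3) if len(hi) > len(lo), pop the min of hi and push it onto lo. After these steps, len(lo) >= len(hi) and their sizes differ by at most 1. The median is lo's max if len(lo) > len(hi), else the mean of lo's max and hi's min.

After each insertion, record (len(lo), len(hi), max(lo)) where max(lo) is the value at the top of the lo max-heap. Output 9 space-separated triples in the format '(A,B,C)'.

Answer: (1,0,6) (1,1,6) (2,1,12) (2,2,6) (3,2,12) (3,3,12) (4,3,18) (4,4,18) (5,4,23)

Derivation:
Step 1: insert 6 -> lo=[6] hi=[] -> (len(lo)=1, len(hi)=0, max(lo)=6)
Step 2: insert 12 -> lo=[6] hi=[12] -> (len(lo)=1, len(hi)=1, max(lo)=6)
Step 3: insert 35 -> lo=[6, 12] hi=[35] -> (len(lo)=2, len(hi)=1, max(lo)=12)
Step 4: insert 4 -> lo=[4, 6] hi=[12, 35] -> (len(lo)=2, len(hi)=2, max(lo)=6)
Step 5: insert 23 -> lo=[4, 6, 12] hi=[23, 35] -> (len(lo)=3, len(hi)=2, max(lo)=12)
Step 6: insert 18 -> lo=[4, 6, 12] hi=[18, 23, 35] -> (len(lo)=3, len(hi)=3, max(lo)=12)
Step 7: insert 50 -> lo=[4, 6, 12, 18] hi=[23, 35, 50] -> (len(lo)=4, len(hi)=3, max(lo)=18)
Step 8: insert 44 -> lo=[4, 6, 12, 18] hi=[23, 35, 44, 50] -> (len(lo)=4, len(hi)=4, max(lo)=18)
Step 9: insert 27 -> lo=[4, 6, 12, 18, 23] hi=[27, 35, 44, 50] -> (len(lo)=5, len(hi)=4, max(lo)=23)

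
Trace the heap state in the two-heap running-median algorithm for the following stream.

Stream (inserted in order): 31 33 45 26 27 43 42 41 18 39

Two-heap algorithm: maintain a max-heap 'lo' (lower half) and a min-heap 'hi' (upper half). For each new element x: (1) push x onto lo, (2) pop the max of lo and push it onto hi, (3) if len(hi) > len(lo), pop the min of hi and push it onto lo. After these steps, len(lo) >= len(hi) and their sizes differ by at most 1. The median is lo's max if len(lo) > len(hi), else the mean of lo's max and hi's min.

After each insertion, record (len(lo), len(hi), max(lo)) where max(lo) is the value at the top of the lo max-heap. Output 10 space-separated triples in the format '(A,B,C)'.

Answer: (1,0,31) (1,1,31) (2,1,33) (2,2,31) (3,2,31) (3,3,31) (4,3,33) (4,4,33) (5,4,33) (5,5,33)

Derivation:
Step 1: insert 31 -> lo=[31] hi=[] -> (len(lo)=1, len(hi)=0, max(lo)=31)
Step 2: insert 33 -> lo=[31] hi=[33] -> (len(lo)=1, len(hi)=1, max(lo)=31)
Step 3: insert 45 -> lo=[31, 33] hi=[45] -> (len(lo)=2, len(hi)=1, max(lo)=33)
Step 4: insert 26 -> lo=[26, 31] hi=[33, 45] -> (len(lo)=2, len(hi)=2, max(lo)=31)
Step 5: insert 27 -> lo=[26, 27, 31] hi=[33, 45] -> (len(lo)=3, len(hi)=2, max(lo)=31)
Step 6: insert 43 -> lo=[26, 27, 31] hi=[33, 43, 45] -> (len(lo)=3, len(hi)=3, max(lo)=31)
Step 7: insert 42 -> lo=[26, 27, 31, 33] hi=[42, 43, 45] -> (len(lo)=4, len(hi)=3, max(lo)=33)
Step 8: insert 41 -> lo=[26, 27, 31, 33] hi=[41, 42, 43, 45] -> (len(lo)=4, len(hi)=4, max(lo)=33)
Step 9: insert 18 -> lo=[18, 26, 27, 31, 33] hi=[41, 42, 43, 45] -> (len(lo)=5, len(hi)=4, max(lo)=33)
Step 10: insert 39 -> lo=[18, 26, 27, 31, 33] hi=[39, 41, 42, 43, 45] -> (len(lo)=5, len(hi)=5, max(lo)=33)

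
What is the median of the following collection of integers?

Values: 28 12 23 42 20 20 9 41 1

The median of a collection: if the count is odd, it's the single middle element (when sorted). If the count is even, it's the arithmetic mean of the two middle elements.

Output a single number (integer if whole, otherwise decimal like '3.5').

Step 1: insert 28 -> lo=[28] (size 1, max 28) hi=[] (size 0) -> median=28
Step 2: insert 12 -> lo=[12] (size 1, max 12) hi=[28] (size 1, min 28) -> median=20
Step 3: insert 23 -> lo=[12, 23] (size 2, max 23) hi=[28] (size 1, min 28) -> median=23
Step 4: insert 42 -> lo=[12, 23] (size 2, max 23) hi=[28, 42] (size 2, min 28) -> median=25.5
Step 5: insert 20 -> lo=[12, 20, 23] (size 3, max 23) hi=[28, 42] (size 2, min 28) -> median=23
Step 6: insert 20 -> lo=[12, 20, 20] (size 3, max 20) hi=[23, 28, 42] (size 3, min 23) -> median=21.5
Step 7: insert 9 -> lo=[9, 12, 20, 20] (size 4, max 20) hi=[23, 28, 42] (size 3, min 23) -> median=20
Step 8: insert 41 -> lo=[9, 12, 20, 20] (size 4, max 20) hi=[23, 28, 41, 42] (size 4, min 23) -> median=21.5
Step 9: insert 1 -> lo=[1, 9, 12, 20, 20] (size 5, max 20) hi=[23, 28, 41, 42] (size 4, min 23) -> median=20

Answer: 20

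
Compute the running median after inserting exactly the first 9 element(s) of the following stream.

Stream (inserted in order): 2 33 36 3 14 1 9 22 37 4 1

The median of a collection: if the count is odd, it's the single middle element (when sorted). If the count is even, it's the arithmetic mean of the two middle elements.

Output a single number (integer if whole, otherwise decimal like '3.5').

Answer: 14

Derivation:
Step 1: insert 2 -> lo=[2] (size 1, max 2) hi=[] (size 0) -> median=2
Step 2: insert 33 -> lo=[2] (size 1, max 2) hi=[33] (size 1, min 33) -> median=17.5
Step 3: insert 36 -> lo=[2, 33] (size 2, max 33) hi=[36] (size 1, min 36) -> median=33
Step 4: insert 3 -> lo=[2, 3] (size 2, max 3) hi=[33, 36] (size 2, min 33) -> median=18
Step 5: insert 14 -> lo=[2, 3, 14] (size 3, max 14) hi=[33, 36] (size 2, min 33) -> median=14
Step 6: insert 1 -> lo=[1, 2, 3] (size 3, max 3) hi=[14, 33, 36] (size 3, min 14) -> median=8.5
Step 7: insert 9 -> lo=[1, 2, 3, 9] (size 4, max 9) hi=[14, 33, 36] (size 3, min 14) -> median=9
Step 8: insert 22 -> lo=[1, 2, 3, 9] (size 4, max 9) hi=[14, 22, 33, 36] (size 4, min 14) -> median=11.5
Step 9: insert 37 -> lo=[1, 2, 3, 9, 14] (size 5, max 14) hi=[22, 33, 36, 37] (size 4, min 22) -> median=14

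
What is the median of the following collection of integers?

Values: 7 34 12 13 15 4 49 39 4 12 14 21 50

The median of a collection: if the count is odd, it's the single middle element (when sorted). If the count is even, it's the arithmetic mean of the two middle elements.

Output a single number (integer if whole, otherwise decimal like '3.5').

Step 1: insert 7 -> lo=[7] (size 1, max 7) hi=[] (size 0) -> median=7
Step 2: insert 34 -> lo=[7] (size 1, max 7) hi=[34] (size 1, min 34) -> median=20.5
Step 3: insert 12 -> lo=[7, 12] (size 2, max 12) hi=[34] (size 1, min 34) -> median=12
Step 4: insert 13 -> lo=[7, 12] (size 2, max 12) hi=[13, 34] (size 2, min 13) -> median=12.5
Step 5: insert 15 -> lo=[7, 12, 13] (size 3, max 13) hi=[15, 34] (size 2, min 15) -> median=13
Step 6: insert 4 -> lo=[4, 7, 12] (size 3, max 12) hi=[13, 15, 34] (size 3, min 13) -> median=12.5
Step 7: insert 49 -> lo=[4, 7, 12, 13] (size 4, max 13) hi=[15, 34, 49] (size 3, min 15) -> median=13
Step 8: insert 39 -> lo=[4, 7, 12, 13] (size 4, max 13) hi=[15, 34, 39, 49] (size 4, min 15) -> median=14
Step 9: insert 4 -> lo=[4, 4, 7, 12, 13] (size 5, max 13) hi=[15, 34, 39, 49] (size 4, min 15) -> median=13
Step 10: insert 12 -> lo=[4, 4, 7, 12, 12] (size 5, max 12) hi=[13, 15, 34, 39, 49] (size 5, min 13) -> median=12.5
Step 11: insert 14 -> lo=[4, 4, 7, 12, 12, 13] (size 6, max 13) hi=[14, 15, 34, 39, 49] (size 5, min 14) -> median=13
Step 12: insert 21 -> lo=[4, 4, 7, 12, 12, 13] (size 6, max 13) hi=[14, 15, 21, 34, 39, 49] (size 6, min 14) -> median=13.5
Step 13: insert 50 -> lo=[4, 4, 7, 12, 12, 13, 14] (size 7, max 14) hi=[15, 21, 34, 39, 49, 50] (size 6, min 15) -> median=14

Answer: 14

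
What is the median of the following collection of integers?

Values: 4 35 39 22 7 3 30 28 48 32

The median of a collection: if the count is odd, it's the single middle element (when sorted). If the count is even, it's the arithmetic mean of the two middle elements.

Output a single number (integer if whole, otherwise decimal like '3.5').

Answer: 29

Derivation:
Step 1: insert 4 -> lo=[4] (size 1, max 4) hi=[] (size 0) -> median=4
Step 2: insert 35 -> lo=[4] (size 1, max 4) hi=[35] (size 1, min 35) -> median=19.5
Step 3: insert 39 -> lo=[4, 35] (size 2, max 35) hi=[39] (size 1, min 39) -> median=35
Step 4: insert 22 -> lo=[4, 22] (size 2, max 22) hi=[35, 39] (size 2, min 35) -> median=28.5
Step 5: insert 7 -> lo=[4, 7, 22] (size 3, max 22) hi=[35, 39] (size 2, min 35) -> median=22
Step 6: insert 3 -> lo=[3, 4, 7] (size 3, max 7) hi=[22, 35, 39] (size 3, min 22) -> median=14.5
Step 7: insert 30 -> lo=[3, 4, 7, 22] (size 4, max 22) hi=[30, 35, 39] (size 3, min 30) -> median=22
Step 8: insert 28 -> lo=[3, 4, 7, 22] (size 4, max 22) hi=[28, 30, 35, 39] (size 4, min 28) -> median=25
Step 9: insert 48 -> lo=[3, 4, 7, 22, 28] (size 5, max 28) hi=[30, 35, 39, 48] (size 4, min 30) -> median=28
Step 10: insert 32 -> lo=[3, 4, 7, 22, 28] (size 5, max 28) hi=[30, 32, 35, 39, 48] (size 5, min 30) -> median=29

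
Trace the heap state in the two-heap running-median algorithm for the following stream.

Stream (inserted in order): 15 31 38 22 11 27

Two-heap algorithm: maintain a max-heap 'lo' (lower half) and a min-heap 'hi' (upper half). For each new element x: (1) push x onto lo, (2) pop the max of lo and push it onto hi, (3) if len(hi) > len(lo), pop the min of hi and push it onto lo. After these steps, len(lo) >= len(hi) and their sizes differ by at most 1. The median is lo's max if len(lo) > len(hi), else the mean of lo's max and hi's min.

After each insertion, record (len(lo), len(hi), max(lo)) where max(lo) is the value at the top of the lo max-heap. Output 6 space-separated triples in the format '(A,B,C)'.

Answer: (1,0,15) (1,1,15) (2,1,31) (2,2,22) (3,2,22) (3,3,22)

Derivation:
Step 1: insert 15 -> lo=[15] hi=[] -> (len(lo)=1, len(hi)=0, max(lo)=15)
Step 2: insert 31 -> lo=[15] hi=[31] -> (len(lo)=1, len(hi)=1, max(lo)=15)
Step 3: insert 38 -> lo=[15, 31] hi=[38] -> (len(lo)=2, len(hi)=1, max(lo)=31)
Step 4: insert 22 -> lo=[15, 22] hi=[31, 38] -> (len(lo)=2, len(hi)=2, max(lo)=22)
Step 5: insert 11 -> lo=[11, 15, 22] hi=[31, 38] -> (len(lo)=3, len(hi)=2, max(lo)=22)
Step 6: insert 27 -> lo=[11, 15, 22] hi=[27, 31, 38] -> (len(lo)=3, len(hi)=3, max(lo)=22)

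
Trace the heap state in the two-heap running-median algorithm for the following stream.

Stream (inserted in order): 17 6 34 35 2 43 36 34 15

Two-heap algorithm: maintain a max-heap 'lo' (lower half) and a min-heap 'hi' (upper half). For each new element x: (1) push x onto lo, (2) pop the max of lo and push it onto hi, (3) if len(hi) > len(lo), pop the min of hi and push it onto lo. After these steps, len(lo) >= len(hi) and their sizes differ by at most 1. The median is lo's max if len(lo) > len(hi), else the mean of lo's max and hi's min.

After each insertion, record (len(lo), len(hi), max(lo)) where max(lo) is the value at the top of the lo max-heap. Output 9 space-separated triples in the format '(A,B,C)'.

Step 1: insert 17 -> lo=[17] hi=[] -> (len(lo)=1, len(hi)=0, max(lo)=17)
Step 2: insert 6 -> lo=[6] hi=[17] -> (len(lo)=1, len(hi)=1, max(lo)=6)
Step 3: insert 34 -> lo=[6, 17] hi=[34] -> (len(lo)=2, len(hi)=1, max(lo)=17)
Step 4: insert 35 -> lo=[6, 17] hi=[34, 35] -> (len(lo)=2, len(hi)=2, max(lo)=17)
Step 5: insert 2 -> lo=[2, 6, 17] hi=[34, 35] -> (len(lo)=3, len(hi)=2, max(lo)=17)
Step 6: insert 43 -> lo=[2, 6, 17] hi=[34, 35, 43] -> (len(lo)=3, len(hi)=3, max(lo)=17)
Step 7: insert 36 -> lo=[2, 6, 17, 34] hi=[35, 36, 43] -> (len(lo)=4, len(hi)=3, max(lo)=34)
Step 8: insert 34 -> lo=[2, 6, 17, 34] hi=[34, 35, 36, 43] -> (len(lo)=4, len(hi)=4, max(lo)=34)
Step 9: insert 15 -> lo=[2, 6, 15, 17, 34] hi=[34, 35, 36, 43] -> (len(lo)=5, len(hi)=4, max(lo)=34)

Answer: (1,0,17) (1,1,6) (2,1,17) (2,2,17) (3,2,17) (3,3,17) (4,3,34) (4,4,34) (5,4,34)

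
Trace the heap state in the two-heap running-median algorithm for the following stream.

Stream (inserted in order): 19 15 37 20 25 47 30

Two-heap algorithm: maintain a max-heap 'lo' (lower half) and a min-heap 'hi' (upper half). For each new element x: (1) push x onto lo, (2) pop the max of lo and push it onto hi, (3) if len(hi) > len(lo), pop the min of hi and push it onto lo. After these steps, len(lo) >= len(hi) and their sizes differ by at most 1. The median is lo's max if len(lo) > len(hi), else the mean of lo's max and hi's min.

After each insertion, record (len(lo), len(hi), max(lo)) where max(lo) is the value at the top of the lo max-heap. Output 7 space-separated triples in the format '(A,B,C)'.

Step 1: insert 19 -> lo=[19] hi=[] -> (len(lo)=1, len(hi)=0, max(lo)=19)
Step 2: insert 15 -> lo=[15] hi=[19] -> (len(lo)=1, len(hi)=1, max(lo)=15)
Step 3: insert 37 -> lo=[15, 19] hi=[37] -> (len(lo)=2, len(hi)=1, max(lo)=19)
Step 4: insert 20 -> lo=[15, 19] hi=[20, 37] -> (len(lo)=2, len(hi)=2, max(lo)=19)
Step 5: insert 25 -> lo=[15, 19, 20] hi=[25, 37] -> (len(lo)=3, len(hi)=2, max(lo)=20)
Step 6: insert 47 -> lo=[15, 19, 20] hi=[25, 37, 47] -> (len(lo)=3, len(hi)=3, max(lo)=20)
Step 7: insert 30 -> lo=[15, 19, 20, 25] hi=[30, 37, 47] -> (len(lo)=4, len(hi)=3, max(lo)=25)

Answer: (1,0,19) (1,1,15) (2,1,19) (2,2,19) (3,2,20) (3,3,20) (4,3,25)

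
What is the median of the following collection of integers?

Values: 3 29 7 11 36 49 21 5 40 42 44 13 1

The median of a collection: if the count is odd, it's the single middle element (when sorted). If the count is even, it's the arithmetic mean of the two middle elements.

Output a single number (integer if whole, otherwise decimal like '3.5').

Step 1: insert 3 -> lo=[3] (size 1, max 3) hi=[] (size 0) -> median=3
Step 2: insert 29 -> lo=[3] (size 1, max 3) hi=[29] (size 1, min 29) -> median=16
Step 3: insert 7 -> lo=[3, 7] (size 2, max 7) hi=[29] (size 1, min 29) -> median=7
Step 4: insert 11 -> lo=[3, 7] (size 2, max 7) hi=[11, 29] (size 2, min 11) -> median=9
Step 5: insert 36 -> lo=[3, 7, 11] (size 3, max 11) hi=[29, 36] (size 2, min 29) -> median=11
Step 6: insert 49 -> lo=[3, 7, 11] (size 3, max 11) hi=[29, 36, 49] (size 3, min 29) -> median=20
Step 7: insert 21 -> lo=[3, 7, 11, 21] (size 4, max 21) hi=[29, 36, 49] (size 3, min 29) -> median=21
Step 8: insert 5 -> lo=[3, 5, 7, 11] (size 4, max 11) hi=[21, 29, 36, 49] (size 4, min 21) -> median=16
Step 9: insert 40 -> lo=[3, 5, 7, 11, 21] (size 5, max 21) hi=[29, 36, 40, 49] (size 4, min 29) -> median=21
Step 10: insert 42 -> lo=[3, 5, 7, 11, 21] (size 5, max 21) hi=[29, 36, 40, 42, 49] (size 5, min 29) -> median=25
Step 11: insert 44 -> lo=[3, 5, 7, 11, 21, 29] (size 6, max 29) hi=[36, 40, 42, 44, 49] (size 5, min 36) -> median=29
Step 12: insert 13 -> lo=[3, 5, 7, 11, 13, 21] (size 6, max 21) hi=[29, 36, 40, 42, 44, 49] (size 6, min 29) -> median=25
Step 13: insert 1 -> lo=[1, 3, 5, 7, 11, 13, 21] (size 7, max 21) hi=[29, 36, 40, 42, 44, 49] (size 6, min 29) -> median=21

Answer: 21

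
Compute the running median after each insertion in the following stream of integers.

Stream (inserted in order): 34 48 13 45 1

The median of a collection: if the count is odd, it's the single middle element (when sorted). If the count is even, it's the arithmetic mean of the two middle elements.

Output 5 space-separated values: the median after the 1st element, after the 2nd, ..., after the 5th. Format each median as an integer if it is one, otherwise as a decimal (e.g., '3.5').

Answer: 34 41 34 39.5 34

Derivation:
Step 1: insert 34 -> lo=[34] (size 1, max 34) hi=[] (size 0) -> median=34
Step 2: insert 48 -> lo=[34] (size 1, max 34) hi=[48] (size 1, min 48) -> median=41
Step 3: insert 13 -> lo=[13, 34] (size 2, max 34) hi=[48] (size 1, min 48) -> median=34
Step 4: insert 45 -> lo=[13, 34] (size 2, max 34) hi=[45, 48] (size 2, min 45) -> median=39.5
Step 5: insert 1 -> lo=[1, 13, 34] (size 3, max 34) hi=[45, 48] (size 2, min 45) -> median=34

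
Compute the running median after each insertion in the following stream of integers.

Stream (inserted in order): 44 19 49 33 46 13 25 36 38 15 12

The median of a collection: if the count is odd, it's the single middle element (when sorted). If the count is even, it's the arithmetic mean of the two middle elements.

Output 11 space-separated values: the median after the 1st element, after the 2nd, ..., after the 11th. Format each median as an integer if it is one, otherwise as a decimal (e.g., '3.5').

Step 1: insert 44 -> lo=[44] (size 1, max 44) hi=[] (size 0) -> median=44
Step 2: insert 19 -> lo=[19] (size 1, max 19) hi=[44] (size 1, min 44) -> median=31.5
Step 3: insert 49 -> lo=[19, 44] (size 2, max 44) hi=[49] (size 1, min 49) -> median=44
Step 4: insert 33 -> lo=[19, 33] (size 2, max 33) hi=[44, 49] (size 2, min 44) -> median=38.5
Step 5: insert 46 -> lo=[19, 33, 44] (size 3, max 44) hi=[46, 49] (size 2, min 46) -> median=44
Step 6: insert 13 -> lo=[13, 19, 33] (size 3, max 33) hi=[44, 46, 49] (size 3, min 44) -> median=38.5
Step 7: insert 25 -> lo=[13, 19, 25, 33] (size 4, max 33) hi=[44, 46, 49] (size 3, min 44) -> median=33
Step 8: insert 36 -> lo=[13, 19, 25, 33] (size 4, max 33) hi=[36, 44, 46, 49] (size 4, min 36) -> median=34.5
Step 9: insert 38 -> lo=[13, 19, 25, 33, 36] (size 5, max 36) hi=[38, 44, 46, 49] (size 4, min 38) -> median=36
Step 10: insert 15 -> lo=[13, 15, 19, 25, 33] (size 5, max 33) hi=[36, 38, 44, 46, 49] (size 5, min 36) -> median=34.5
Step 11: insert 12 -> lo=[12, 13, 15, 19, 25, 33] (size 6, max 33) hi=[36, 38, 44, 46, 49] (size 5, min 36) -> median=33

Answer: 44 31.5 44 38.5 44 38.5 33 34.5 36 34.5 33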